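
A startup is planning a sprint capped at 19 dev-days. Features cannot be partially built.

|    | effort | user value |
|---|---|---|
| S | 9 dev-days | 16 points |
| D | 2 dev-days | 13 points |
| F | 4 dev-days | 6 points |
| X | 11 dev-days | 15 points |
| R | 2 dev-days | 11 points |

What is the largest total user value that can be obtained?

46

Allowing fractional choices, the relaxed optimum would be about 48.7, but features are indivisible.
D + F + X + R: effort 2 + 4 + 11 + 2 = 19 ≤ 19, user value 13 + 6 + 15 + 11 = 45.
S + D + F + R: effort 9 + 2 + 4 + 2 = 17 ≤ 19, user value 16 + 13 + 6 + 11 = 46.
Best is S, D, F, and R with total user value 46.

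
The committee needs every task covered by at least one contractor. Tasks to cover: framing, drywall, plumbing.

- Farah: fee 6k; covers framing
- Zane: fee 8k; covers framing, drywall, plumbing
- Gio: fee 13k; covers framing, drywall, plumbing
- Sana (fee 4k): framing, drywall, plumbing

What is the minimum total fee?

4

This is a weighted set-cover instance.
Sana alone covers framing, drywall, plumbing — every task.
Total fee: 4.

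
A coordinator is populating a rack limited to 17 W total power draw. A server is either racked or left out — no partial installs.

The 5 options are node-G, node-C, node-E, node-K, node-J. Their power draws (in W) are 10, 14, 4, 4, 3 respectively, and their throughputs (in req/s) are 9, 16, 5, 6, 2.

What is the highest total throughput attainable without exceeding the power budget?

18

Treat it as a binary knapsack problem.
node-C + node-J: power draw 14 + 3 = 17 ≤ 17, throughput 16 + 2 = 18.
node-G + node-K + node-J: power draw 10 + 4 + 3 = 17 ≤ 17, throughput 9 + 6 + 2 = 17.
node-C: power draw 14 ≤ 17, throughput 16.
Best is node-C and node-J with total throughput 18.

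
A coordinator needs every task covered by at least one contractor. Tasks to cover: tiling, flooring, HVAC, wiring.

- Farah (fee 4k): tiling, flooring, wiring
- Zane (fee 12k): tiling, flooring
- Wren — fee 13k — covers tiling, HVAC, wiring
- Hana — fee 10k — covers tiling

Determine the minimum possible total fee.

17

Choose Farah and Wren: together they cover tiling, flooring, HVAC, wiring — every task.
Total fee: 4 + 13 = 17.
No cover costs less than 17.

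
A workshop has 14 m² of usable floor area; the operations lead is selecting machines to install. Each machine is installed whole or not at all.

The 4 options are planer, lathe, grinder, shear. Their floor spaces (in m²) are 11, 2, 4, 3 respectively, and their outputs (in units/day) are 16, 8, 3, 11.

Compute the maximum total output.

27

Treat it as a binary knapsack problem.
Take planer and shear: floor space 11 + 3 = 14 ≤ 14, output 16 + 11 = 27.
No other feasible combination does better.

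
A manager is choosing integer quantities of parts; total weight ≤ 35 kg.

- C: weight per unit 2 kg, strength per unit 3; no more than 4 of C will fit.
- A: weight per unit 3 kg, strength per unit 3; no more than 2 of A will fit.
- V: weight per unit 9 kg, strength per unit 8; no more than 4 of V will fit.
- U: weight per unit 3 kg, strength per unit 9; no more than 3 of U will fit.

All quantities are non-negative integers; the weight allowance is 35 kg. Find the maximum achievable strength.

Take 4×C, 2×V, and 3×U: weight 35 ≤ 35, strength 4·3 + 2·8 + 3·9 = 55.
U has the best ratio (9/3) and is taken to its limit of 3; remaining capacity is filled optimally with the others.

55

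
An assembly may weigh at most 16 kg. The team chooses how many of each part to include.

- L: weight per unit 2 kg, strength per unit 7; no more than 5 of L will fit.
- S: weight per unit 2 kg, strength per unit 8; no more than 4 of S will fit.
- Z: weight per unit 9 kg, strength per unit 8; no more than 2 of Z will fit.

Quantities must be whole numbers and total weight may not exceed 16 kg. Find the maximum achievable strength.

60

Take 4×L and 4×S: weight 16 ≤ 16, strength 4·7 + 4·8 = 60.
S has the best ratio (8/2) and is taken to its limit of 4; remaining capacity is filled optimally with the others.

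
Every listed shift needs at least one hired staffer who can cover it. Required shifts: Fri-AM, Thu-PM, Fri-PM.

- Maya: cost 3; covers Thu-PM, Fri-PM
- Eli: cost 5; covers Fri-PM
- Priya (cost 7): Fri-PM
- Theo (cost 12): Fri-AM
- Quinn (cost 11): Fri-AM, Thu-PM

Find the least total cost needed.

Choose Maya and Quinn: together they cover Fri-AM, Thu-PM, Fri-PM — every shift.
Total cost: 3 + 11 = 14.

14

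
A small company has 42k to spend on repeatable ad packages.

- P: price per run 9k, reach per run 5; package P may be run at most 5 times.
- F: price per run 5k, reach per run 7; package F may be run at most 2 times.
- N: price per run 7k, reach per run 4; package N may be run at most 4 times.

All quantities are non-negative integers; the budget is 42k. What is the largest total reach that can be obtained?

32

F has the best ratio (7/5); taking only F gives at most 2×7 = 14 (stopped by the supply cap of 2).
Mixing does better — 2×P, 2×F, and 2×N: price 42 ≤ 42, reach 2·5 + 2·7 + 2·4 = 32.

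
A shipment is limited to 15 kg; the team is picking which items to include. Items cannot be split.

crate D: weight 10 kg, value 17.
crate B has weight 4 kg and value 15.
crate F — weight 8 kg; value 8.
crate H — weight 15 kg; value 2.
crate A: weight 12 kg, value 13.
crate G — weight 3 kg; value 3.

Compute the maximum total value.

32

This is a 0-1 knapsack instance.
Allowing fractional choices, the relaxed optimum would be about 33.1, but items are indivisible.
crate B + crate F + crate G: weight 4 + 8 + 3 = 15 ≤ 15, value 15 + 8 + 3 = 26.
crate D + crate B: weight 10 + 4 = 14 ≤ 15, value 17 + 15 = 32.
Best is crate D and crate B with total value 32.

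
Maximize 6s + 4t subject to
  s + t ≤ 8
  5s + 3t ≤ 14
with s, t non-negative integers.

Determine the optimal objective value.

(s,t)=(1,3): 1·1+1·3=4≤8, 5·1+3·3=14≤14, objective 18.
(s,t)=(0,4): 1·0+1·4=4≤8, 5·0+3·4=12≤14, objective 16.
(s,t)=(1,2): 1·1+1·2=3≤8, 5·1+3·2=11≤14, objective 14.
(s,t)=(0,3): 1·0+1·3=3≤8, 5·0+3·3=9≤14, objective 12.
The best lattice point is (1,3), giving 18.

18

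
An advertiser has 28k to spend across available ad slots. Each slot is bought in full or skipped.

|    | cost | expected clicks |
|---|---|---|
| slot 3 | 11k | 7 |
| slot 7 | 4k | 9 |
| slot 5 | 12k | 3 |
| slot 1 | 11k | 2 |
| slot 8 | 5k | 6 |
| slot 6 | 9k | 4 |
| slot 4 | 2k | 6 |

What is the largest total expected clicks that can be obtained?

28

Allowing fractional choices, the relaxed optimum would be about 30.7, but ad slots are indivisible.
slot 7 + slot 8 + slot 6 + slot 4: cost 4 + 5 + 9 + 2 = 20 ≤ 28, expected clicks 9 + 6 + 4 + 6 = 25.
slot 3 + slot 7 + slot 8 + slot 4: cost 11 + 4 + 5 + 2 = 22 ≤ 28, expected clicks 7 + 9 + 6 + 6 = 28.
slot 3 + slot 7 + slot 6 + slot 4: cost 11 + 4 + 9 + 2 = 26 ≤ 28, expected clicks 7 + 9 + 4 + 6 = 26.
Best is slot 3, slot 7, slot 8, and slot 4 with total expected clicks 28.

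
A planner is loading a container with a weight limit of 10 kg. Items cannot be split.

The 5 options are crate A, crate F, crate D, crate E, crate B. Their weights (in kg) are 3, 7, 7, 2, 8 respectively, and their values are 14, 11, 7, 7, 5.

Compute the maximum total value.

25

Allowing fractional choices, the relaxed optimum would be about 28.9, but items are indivisible.
crate A + crate E: weight 3 + 2 = 5 ≤ 10, value 14 + 7 = 21.
crate A + crate D: weight 3 + 7 = 10 ≤ 10, value 14 + 7 = 21.
crate A + crate F: weight 3 + 7 = 10 ≤ 10, value 14 + 11 = 25.
Best is crate A and crate F with total value 25.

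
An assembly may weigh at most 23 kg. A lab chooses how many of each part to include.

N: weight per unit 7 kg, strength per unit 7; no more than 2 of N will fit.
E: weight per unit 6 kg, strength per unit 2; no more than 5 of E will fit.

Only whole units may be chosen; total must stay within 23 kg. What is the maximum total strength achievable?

This is a bounded integer knapsack.
N has the best ratio (7/7); taking only N gives at most 2×7 = 14 (stopped by the supply cap of 2).
Mixing does better — 2×N and 1×E: weight 20 ≤ 23, strength 2·7 + 1·2 = 16.

16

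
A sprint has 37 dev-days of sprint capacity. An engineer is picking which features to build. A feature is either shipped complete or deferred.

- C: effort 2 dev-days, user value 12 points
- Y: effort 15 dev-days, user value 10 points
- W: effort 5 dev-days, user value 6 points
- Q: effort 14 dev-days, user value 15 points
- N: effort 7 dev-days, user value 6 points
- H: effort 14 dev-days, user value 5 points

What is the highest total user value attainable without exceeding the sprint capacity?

Take C, Y, W, and Q: effort 2 + 15 + 5 + 14 = 36 ≤ 37, user value 12 + 10 + 6 + 15 = 43.
No other feasible combination does better.

43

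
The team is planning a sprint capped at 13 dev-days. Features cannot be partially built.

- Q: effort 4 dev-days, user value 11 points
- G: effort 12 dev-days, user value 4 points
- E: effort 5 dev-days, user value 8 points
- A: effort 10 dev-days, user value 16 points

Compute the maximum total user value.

Allowing fractional choices, the relaxed optimum would be about 25.4, but features are indivisible.
A: effort 10 ≤ 13, user value 16.
Q + E: effort 4 + 5 = 9 ≤ 13, user value 11 + 8 = 19.
Q: effort 4 ≤ 13, user value 11.
Best is Q and E with total user value 19.

19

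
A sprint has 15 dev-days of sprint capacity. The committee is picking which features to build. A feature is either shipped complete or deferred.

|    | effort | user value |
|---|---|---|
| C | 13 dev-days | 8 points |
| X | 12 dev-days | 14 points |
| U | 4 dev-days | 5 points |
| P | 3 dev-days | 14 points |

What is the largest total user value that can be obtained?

U + P: effort 4 + 3 = 7 ≤ 15, user value 5 + 14 = 19.
X + P: effort 12 + 3 = 15 ≤ 15, user value 14 + 14 = 28.
Best is X and P with total user value 28.

28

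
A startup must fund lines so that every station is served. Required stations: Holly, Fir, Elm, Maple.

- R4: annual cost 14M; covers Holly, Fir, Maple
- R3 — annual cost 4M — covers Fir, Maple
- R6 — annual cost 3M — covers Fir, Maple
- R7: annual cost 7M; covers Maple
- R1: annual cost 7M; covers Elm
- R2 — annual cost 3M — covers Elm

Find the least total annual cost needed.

17

This is an integer covering problem.
The greedy cost-per-new-station heuristic would pick R6, R2, and R4 for 20, but a cheaper cover exists.
Choose R4 and R2: together they cover Holly, Fir, Elm, Maple — every station.
Total annual cost: 14 + 3 = 17.
No cover costs less than 17.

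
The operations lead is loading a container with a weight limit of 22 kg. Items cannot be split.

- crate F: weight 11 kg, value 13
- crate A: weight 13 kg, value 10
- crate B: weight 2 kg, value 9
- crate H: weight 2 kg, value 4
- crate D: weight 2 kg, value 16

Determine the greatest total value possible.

42

This is an integer program with binary decision variables.
crate A + crate B + crate H + crate D: weight 13 + 2 + 2 + 2 = 19 ≤ 22, value 10 + 9 + 4 + 16 = 39.
crate F + crate B + crate H + crate D: weight 11 + 2 + 2 + 2 = 17 ≤ 22, value 13 + 9 + 4 + 16 = 42.
crate F + crate B + crate D: weight 11 + 2 + 2 = 15 ≤ 22, value 13 + 9 + 16 = 38.
Best is crate F, crate B, crate H, and crate D with total value 42.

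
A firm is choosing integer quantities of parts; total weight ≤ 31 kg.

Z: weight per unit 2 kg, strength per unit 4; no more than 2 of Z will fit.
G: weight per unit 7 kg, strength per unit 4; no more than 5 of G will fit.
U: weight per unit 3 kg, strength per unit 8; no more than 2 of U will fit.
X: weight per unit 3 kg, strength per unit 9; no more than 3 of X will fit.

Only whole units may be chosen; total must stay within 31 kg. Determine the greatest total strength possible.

55

This is a bounded integer knapsack.
2×Z, 1×G, 2×U, and 3×X: weight 26 ≤ 31, strength 2·4 + 1·4 + 2·8 + 3·9 = 55.
1×Z, 2×G, 2×U, and 3×X: weight 31 ≤ 31, strength 1·4 + 2·4 + 2·8 + 3·9 = 55.
Best is 55.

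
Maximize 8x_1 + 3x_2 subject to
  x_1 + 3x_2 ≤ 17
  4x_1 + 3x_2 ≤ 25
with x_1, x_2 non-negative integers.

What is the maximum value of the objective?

(x_1,x_2)=(6,0) is feasible, giving 48.
(x_1,x_2)=(5,1) is feasible, giving 43.
(x_1,x_2)=(5,0) is feasible, giving 40.
Maximum is 48 at (x_1,x_2)=(6,0).

48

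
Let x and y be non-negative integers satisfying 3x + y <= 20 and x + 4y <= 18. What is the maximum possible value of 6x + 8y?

54

(x,y)=(5,3) is feasible, giving 54.
(x,y)=(6,2) is feasible, giving 52.
(x,y)=(4,3) is feasible, giving 48.
Maximum is 54 at (x,y)=(5,3).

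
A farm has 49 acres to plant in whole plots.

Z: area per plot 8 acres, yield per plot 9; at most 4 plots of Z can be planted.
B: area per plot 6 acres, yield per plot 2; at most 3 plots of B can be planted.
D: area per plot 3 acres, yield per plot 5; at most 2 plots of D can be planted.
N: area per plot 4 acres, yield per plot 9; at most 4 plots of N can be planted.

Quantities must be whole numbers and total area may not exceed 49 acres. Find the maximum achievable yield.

73

4×Z and 4×N: area 48 ≤ 49, yield 4·9 + 4·9 = 72.
3×Z, 2×D, and 4×N: area 46 ≤ 49, yield 3·9 + 2·5 + 4·9 = 73.
Best is 73.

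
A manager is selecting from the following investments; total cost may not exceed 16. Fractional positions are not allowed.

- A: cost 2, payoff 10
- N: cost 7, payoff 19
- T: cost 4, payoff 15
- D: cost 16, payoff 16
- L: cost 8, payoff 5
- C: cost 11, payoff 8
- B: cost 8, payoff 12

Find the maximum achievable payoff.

Allowing fractional choices, the relaxed optimum would be about 48.5, but investments are indivisible.
A + T + B: cost 2 + 4 + 8 = 14 ≤ 16, payoff 10 + 15 + 12 = 37.
N + T: cost 7 + 4 = 11 ≤ 16, payoff 19 + 15 = 34.
A + N + T: cost 2 + 7 + 4 = 13 ≤ 16, payoff 10 + 19 + 15 = 44.
Best is A, N, and T with total payoff 44.

44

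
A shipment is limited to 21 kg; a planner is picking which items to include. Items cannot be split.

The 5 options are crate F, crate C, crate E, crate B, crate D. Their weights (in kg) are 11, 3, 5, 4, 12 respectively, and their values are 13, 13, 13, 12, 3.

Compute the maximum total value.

39

This is an integer program with binary decision variables.
Allowing fractional choices, the relaxed optimum would be about 48.6, but items are indivisible.
crate C + crate E + crate B: weight 3 + 5 + 4 = 12 ≤ 21, value 13 + 13 + 12 = 38.
crate F + crate C + crate E: weight 11 + 3 + 5 = 19 ≤ 21, value 13 + 13 + 13 = 39.
Best is crate F, crate C, and crate E with total value 39.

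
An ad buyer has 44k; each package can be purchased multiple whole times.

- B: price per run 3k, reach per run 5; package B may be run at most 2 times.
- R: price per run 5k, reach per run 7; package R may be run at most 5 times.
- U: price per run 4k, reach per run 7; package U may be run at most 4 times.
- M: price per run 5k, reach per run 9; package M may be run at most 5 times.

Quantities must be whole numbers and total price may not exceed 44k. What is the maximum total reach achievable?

Take 1×B, 4×U, and 5×M: price 44 ≤ 44, reach 1·5 + 4·7 + 5·9 = 78.
M has the best ratio (9/5) and is taken to its limit of 5; remaining capacity is filled optimally with the others.

78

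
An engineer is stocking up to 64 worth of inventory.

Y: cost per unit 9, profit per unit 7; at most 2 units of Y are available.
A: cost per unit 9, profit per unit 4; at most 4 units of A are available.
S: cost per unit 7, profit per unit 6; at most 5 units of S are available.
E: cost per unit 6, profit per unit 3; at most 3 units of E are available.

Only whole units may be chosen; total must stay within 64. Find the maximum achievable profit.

This is a bounded integer knapsack.
2×Y, 1×A, and 5×S: cost 62 ≤ 64, profit 2·7 + 1·4 + 5·6 = 48.
2×Y, 4×S, and 3×E: cost 64 ≤ 64, profit 2·7 + 4·6 + 3·3 = 47.
Best is 48.

48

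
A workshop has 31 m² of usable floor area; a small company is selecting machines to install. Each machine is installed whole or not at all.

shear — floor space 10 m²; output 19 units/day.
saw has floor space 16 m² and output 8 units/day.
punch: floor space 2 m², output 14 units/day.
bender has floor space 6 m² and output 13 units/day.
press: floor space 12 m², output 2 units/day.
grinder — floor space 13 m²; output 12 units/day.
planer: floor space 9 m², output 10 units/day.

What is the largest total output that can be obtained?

This is an integer program with binary decision variables.
Allowing fractional choices, the relaxed optimum would be about 59.7, but machines are indivisible.
punch + bender + grinder + planer: floor space 2 + 6 + 13 + 9 = 30 ≤ 31, output 14 + 13 + 12 + 10 = 49.
shear + punch + bender + grinder: floor space 10 + 2 + 6 + 13 = 31 ≤ 31, output 19 + 14 + 13 + 12 = 58.
shear + punch + bender + planer: floor space 10 + 2 + 6 + 9 = 27 ≤ 31, output 19 + 14 + 13 + 10 = 56.
Best is shear, punch, bender, and grinder with total output 58.

58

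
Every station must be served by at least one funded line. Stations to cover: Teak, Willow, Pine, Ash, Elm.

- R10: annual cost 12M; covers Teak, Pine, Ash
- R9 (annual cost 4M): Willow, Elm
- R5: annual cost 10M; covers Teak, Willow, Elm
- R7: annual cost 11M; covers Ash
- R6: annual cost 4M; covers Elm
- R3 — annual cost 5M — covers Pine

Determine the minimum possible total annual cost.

Choose R10 and R9: together they cover Teak, Willow, Pine, Ash, Elm — every station.
Total annual cost: 12 + 4 = 16.
No cover costs less than 16.

16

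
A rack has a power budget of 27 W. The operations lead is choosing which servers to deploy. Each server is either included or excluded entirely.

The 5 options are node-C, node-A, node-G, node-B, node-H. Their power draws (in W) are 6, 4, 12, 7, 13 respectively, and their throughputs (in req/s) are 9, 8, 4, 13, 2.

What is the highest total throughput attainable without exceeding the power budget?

30

node-C + node-A + node-B: power draw 6 + 4 + 7 = 17 ≤ 27, throughput 9 + 8 + 13 = 30.
node-C + node-G + node-B: power draw 6 + 12 + 7 = 25 ≤ 27, throughput 9 + 4 + 13 = 26.
node-A + node-G + node-B: power draw 4 + 12 + 7 = 23 ≤ 27, throughput 8 + 4 + 13 = 25.
Best is node-C, node-A, and node-B with total throughput 30.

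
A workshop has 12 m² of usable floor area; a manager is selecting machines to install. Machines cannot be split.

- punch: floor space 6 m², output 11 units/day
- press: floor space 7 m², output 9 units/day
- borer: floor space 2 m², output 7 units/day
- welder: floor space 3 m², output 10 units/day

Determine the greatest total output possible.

Allowing fractional choices, the relaxed optimum would be about 29.3, but machines are indivisible.
press + borer + welder: floor space 7 + 2 + 3 = 12 ≤ 12, output 9 + 7 + 10 = 26.
punch + borer + welder: floor space 6 + 2 + 3 = 11 ≤ 12, output 11 + 7 + 10 = 28.
Best is punch, borer, and welder with total output 28.

28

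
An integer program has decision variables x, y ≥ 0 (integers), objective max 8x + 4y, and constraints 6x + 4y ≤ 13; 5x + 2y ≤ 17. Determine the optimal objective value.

16

Relaxing integrality, the LP optimum is 17.33 at (x,y) = (2.17, 0), which is not an integer point.
(x,y)=(2,0): 6·2+4·0=12≤13, 5·2+2·0=10≤17, objective 16.
(x,y)=(1,1): 6·1+4·1=10≤13, 5·1+2·1=7≤17, objective 12.
No feasible integer point exceeds 16.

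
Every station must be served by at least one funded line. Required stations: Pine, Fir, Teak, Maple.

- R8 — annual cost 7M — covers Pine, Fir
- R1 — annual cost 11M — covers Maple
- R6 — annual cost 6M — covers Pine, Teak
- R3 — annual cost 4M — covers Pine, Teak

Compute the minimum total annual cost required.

22

Choose R8, R1, and R3: together they cover Pine, Fir, Teak, Maple — every station.
Total annual cost: 7 + 11 + 4 = 22.
No cover costs less than 22.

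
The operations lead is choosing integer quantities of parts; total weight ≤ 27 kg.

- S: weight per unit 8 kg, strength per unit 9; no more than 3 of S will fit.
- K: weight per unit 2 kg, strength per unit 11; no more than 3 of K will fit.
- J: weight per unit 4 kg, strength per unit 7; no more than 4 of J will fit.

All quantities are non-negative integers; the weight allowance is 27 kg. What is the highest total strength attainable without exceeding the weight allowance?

3×K and 4×J: weight 22 ≤ 27, strength 3·11 + 4·7 = 61.
1×S, 3×K, and 3×J: weight 26 ≤ 27, strength 1·9 + 3·11 + 3·7 = 63.
Best is 63.

63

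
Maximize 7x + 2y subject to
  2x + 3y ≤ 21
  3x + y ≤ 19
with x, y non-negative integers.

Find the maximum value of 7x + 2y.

The continuous relaxation peaks at (6.33, 0) with value 44.33; rounding to a feasible lattice point costs some objective.
(x,y)=(6,1): 2·6+3·1=15≤21, 3·6+1·1=19≤19, objective 44.
(x,y)=(6,0): 2·6+3·0=12≤21, 3·6+1·0=18≤19, objective 42.
(x,y)=(5,2): 2·5+3·2=16≤21, 3·5+1·2=17≤19, objective 39.
No feasible integer point exceeds 44.

44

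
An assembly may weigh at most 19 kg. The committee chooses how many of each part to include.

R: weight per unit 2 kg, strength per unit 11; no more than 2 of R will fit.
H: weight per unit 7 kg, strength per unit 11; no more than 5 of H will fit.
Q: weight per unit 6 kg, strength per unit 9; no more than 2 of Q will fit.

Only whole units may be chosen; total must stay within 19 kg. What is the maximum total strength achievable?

44

This is a bounded integer knapsack.
2×R and 2×H: weight 18 ≤ 19, strength 2·11 + 2·11 = 44.
2×R, 1×H, and 1×Q: weight 17 ≤ 19, strength 2·11 + 1·11 + 1·9 = 42.
Best is 44.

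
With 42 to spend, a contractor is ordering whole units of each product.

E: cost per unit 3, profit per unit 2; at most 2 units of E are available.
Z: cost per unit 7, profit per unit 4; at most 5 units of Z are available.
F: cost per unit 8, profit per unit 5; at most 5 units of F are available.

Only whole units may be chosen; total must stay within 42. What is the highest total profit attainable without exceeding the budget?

26

This is a bounded integer knapsack.
1×E, 1×Z, and 4×F: cost 42 ≤ 42, profit 1·2 + 1·4 + 4·5 = 26.
5×F: cost 40 ≤ 42, profit 5·5 = 25.
Best is 26.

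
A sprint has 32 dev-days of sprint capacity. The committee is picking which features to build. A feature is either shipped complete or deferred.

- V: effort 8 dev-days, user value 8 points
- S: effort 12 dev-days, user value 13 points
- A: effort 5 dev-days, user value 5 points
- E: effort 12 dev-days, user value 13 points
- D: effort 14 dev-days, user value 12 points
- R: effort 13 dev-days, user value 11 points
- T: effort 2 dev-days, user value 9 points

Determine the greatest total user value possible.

40

Take S, A, E, and T: effort 12 + 5 + 12 + 2 = 31 ≤ 32, user value 13 + 5 + 13 + 9 = 40.
No other feasible combination does better.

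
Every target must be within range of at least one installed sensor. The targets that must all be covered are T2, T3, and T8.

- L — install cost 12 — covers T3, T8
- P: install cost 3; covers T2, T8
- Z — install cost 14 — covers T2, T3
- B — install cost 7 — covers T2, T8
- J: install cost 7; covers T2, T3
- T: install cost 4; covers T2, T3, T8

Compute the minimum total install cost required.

4

This is an integer covering problem.
T alone covers T2, T3, T8 — every target.
Total install cost: 4.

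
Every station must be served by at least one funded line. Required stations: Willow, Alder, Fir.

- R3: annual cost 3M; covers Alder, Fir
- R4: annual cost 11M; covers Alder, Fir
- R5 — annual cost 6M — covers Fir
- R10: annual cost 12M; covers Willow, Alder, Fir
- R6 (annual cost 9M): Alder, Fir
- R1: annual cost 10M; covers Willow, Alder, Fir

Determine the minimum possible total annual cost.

10

The greedy cost-per-new-station heuristic would pick R3 and R1 for 13, but a cheaper cover exists.
R1 alone covers Willow, Alder, Fir — every station.
Total annual cost: 10.
No cover costs less than 10.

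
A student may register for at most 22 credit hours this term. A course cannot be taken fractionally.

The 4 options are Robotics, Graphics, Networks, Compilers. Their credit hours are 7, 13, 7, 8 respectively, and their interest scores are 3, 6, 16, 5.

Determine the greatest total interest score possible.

Allowing fractional choices, the relaxed optimum would be about 24.2, but courses are indivisible.
Robotics + Networks + Compilers: credit hours 7 + 7 + 8 = 22 ≤ 22, interest score 3 + 16 + 5 = 24.
Graphics + Networks: credit hours 13 + 7 = 20 ≤ 22, interest score 6 + 16 = 22.
Networks + Compilers: credit hours 7 + 8 = 15 ≤ 22, interest score 16 + 5 = 21.
Best is Robotics, Networks, and Compilers with total interest score 24.

24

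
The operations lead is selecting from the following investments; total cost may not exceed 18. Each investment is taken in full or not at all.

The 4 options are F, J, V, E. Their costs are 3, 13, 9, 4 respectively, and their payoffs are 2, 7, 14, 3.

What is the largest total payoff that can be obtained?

This is an integer program with binary decision variables.
V + E: cost 9 + 4 = 13 ≤ 18, payoff 14 + 3 = 17.
F + V + E: cost 3 + 9 + 4 = 16 ≤ 18, payoff 2 + 14 + 3 = 19.
Best is F, V, and E with total payoff 19.

19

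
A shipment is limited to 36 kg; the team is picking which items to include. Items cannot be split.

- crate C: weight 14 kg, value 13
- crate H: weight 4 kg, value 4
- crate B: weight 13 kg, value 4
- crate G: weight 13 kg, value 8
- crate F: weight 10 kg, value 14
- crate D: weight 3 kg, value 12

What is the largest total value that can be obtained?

43

This is a 0-1 knapsack instance.
Allowing fractional choices, the relaxed optimum would be about 46.1, but items are indivisible.
crate C + crate F + crate D: weight 14 + 10 + 3 = 27 ≤ 36, value 13 + 14 + 12 = 39.
crate C + crate H + crate F + crate D: weight 14 + 4 + 10 + 3 = 31 ≤ 36, value 13 + 4 + 14 + 12 = 43.
Best is crate C, crate H, crate F, and crate D with total value 43.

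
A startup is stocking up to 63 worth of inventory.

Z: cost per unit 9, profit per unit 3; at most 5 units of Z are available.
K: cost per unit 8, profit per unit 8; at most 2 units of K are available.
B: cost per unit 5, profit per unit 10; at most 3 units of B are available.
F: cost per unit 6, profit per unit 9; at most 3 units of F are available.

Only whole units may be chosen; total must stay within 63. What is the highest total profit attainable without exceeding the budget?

Take 1×Z, 2×K, 3×B, and 3×F: cost 58 ≤ 63, profit 1·3 + 2·8 + 3·10 + 3·9 = 76.
B has the best ratio (10/5) and is taken to its limit of 3; remaining capacity is filled optimally with the others.

76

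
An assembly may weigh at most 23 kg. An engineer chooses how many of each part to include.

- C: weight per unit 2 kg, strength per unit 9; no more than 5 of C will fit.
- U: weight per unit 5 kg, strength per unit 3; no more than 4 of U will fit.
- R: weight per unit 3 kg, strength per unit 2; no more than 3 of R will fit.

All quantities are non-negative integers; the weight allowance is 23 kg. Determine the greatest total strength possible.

Take 5×C, 2×U, and 1×R: weight 23 ≤ 23, strength 5·9 + 2·3 + 1·2 = 53.
C has the best ratio (9/2) and is taken to its limit of 5; remaining capacity is filled optimally with the others.

53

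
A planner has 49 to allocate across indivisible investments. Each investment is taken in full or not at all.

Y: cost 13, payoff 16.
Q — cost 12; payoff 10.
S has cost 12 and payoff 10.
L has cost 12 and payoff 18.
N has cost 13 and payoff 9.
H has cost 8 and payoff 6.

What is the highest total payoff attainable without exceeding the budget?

Take Y, Q, S, and L: cost 13 + 12 + 12 + 12 = 49 ≤ 49, payoff 16 + 10 + 10 + 18 = 54.
No other feasible combination does better.

54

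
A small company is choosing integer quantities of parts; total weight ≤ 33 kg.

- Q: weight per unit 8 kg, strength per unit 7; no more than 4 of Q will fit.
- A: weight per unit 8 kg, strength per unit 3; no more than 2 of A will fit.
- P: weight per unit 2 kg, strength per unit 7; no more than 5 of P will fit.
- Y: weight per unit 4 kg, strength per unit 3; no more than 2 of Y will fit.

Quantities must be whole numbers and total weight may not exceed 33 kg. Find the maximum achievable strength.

52

2×Q and 5×P: weight 26 ≤ 33, strength 2·7 + 5·7 = 49.
2×Q, 5×P, and 1×Y: weight 30 ≤ 33, strength 2·7 + 5·7 + 1·3 = 52.
Best is 52.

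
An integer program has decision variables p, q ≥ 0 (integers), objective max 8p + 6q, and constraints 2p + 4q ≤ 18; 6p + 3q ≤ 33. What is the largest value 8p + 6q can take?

46

(p,q)=(5,1): 2·5+4·1=14≤18, 6·5+3·1=33≤33, objective 46.
(p,q)=(4,2): 2·4+4·2=16≤18, 6·4+3·2=30≤33, objective 44.
Maximum is 46 at (p,q)=(5,1).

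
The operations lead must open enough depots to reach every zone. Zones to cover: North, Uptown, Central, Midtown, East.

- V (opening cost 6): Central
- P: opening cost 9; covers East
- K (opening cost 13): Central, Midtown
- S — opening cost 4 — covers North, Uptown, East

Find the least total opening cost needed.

17

The greedy cost-per-new-zone heuristic would pick S, V, and K for 23, but a cheaper cover exists.
Choose K and S: together they cover North, Uptown, Central, Midtown, East — every zone.
Total opening cost: 13 + 4 = 17.
No cover costs less than 17.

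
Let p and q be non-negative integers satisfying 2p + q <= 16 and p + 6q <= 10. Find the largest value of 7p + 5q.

The continuous relaxation peaks at (7.82, 0.364) with value 56.55; rounding to a feasible lattice point costs some objective.
(p,q)=(8,0): 2·8+1·0=16≤16, 1·8+6·0=8≤10, objective 56.
(p,q)=(7,0): 2·7+1·0=14≤16, 1·7+6·0=7≤10, objective 49.
Maximum is 56 at (p,q)=(8,0).

56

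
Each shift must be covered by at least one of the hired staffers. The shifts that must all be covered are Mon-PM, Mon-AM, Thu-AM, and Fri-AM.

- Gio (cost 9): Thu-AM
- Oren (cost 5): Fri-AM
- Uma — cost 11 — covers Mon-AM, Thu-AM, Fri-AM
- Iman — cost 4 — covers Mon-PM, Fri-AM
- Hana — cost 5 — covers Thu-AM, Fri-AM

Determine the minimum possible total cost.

The greedy cost-per-new-shift heuristic would pick Iman, Hana, and Uma for 20, but a cheaper cover exists.
Choose Uma and Iman: together they cover Mon-PM, Mon-AM, Thu-AM, Fri-AM — every shift.
Total cost: 11 + 4 = 15.
No cover costs less than 15.

15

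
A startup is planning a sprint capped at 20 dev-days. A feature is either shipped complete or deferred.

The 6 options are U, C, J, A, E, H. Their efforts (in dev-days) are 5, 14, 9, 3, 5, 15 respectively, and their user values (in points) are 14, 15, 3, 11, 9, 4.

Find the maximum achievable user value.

This is an integer program with binary decision variables.
Allowing fractional choices, the relaxed optimum would be about 41.5, but features are indivisible.
U + A + E: effort 5 + 3 + 5 = 13 ≤ 20, user value 14 + 11 + 9 = 34.
U + C: effort 5 + 14 = 19 ≤ 20, user value 14 + 15 = 29.
U + J + A: effort 5 + 9 + 3 = 17 ≤ 20, user value 14 + 3 + 11 = 28.
Best is U, A, and E with total user value 34.

34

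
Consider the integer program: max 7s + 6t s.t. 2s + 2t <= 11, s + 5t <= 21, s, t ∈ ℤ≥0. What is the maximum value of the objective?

35

Relaxing integrality, the LP optimum is 38.50 at (s,t) = (5.5, 0), which is not an integer point.
(s,t)=(5,0): 2·5+2·0=10≤11, 1·5+5·0=5≤21, objective 35.
(s,t)=(4,1): 2·4+2·1=10≤11, 1·4+5·1=9≤21, objective 34.
No feasible integer point exceeds 35.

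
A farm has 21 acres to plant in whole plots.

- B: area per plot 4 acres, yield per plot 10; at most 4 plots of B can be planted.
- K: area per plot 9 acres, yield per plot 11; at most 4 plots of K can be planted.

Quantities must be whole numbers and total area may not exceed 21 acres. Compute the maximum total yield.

4×B: area 16 ≤ 21, yield 4·10 = 40.
3×B and 1×K: area 21 ≤ 21, yield 3·10 + 1·11 = 41.
Best is 41.

41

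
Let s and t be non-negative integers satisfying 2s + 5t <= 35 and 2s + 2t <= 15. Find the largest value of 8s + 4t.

(s,t)=(7,0): 2·7+5·0=14≤35, 2·7+2·0=14≤15, objective 56.
(s,t)=(6,1): 2·6+5·1=17≤35, 2·6+2·1=14≤15, objective 52.
(s,t)=(6,0): 2·6+5·0=12≤35, 2·6+2·0=12≤15, objective 48.
Maximum is 56 at (s,t)=(7,0).

56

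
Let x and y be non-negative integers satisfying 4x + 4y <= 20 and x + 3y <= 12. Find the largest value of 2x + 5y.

20

(x,y)=(0,4): 4·0+4·4=16≤20, 1·0+3·4=12≤12, objective 20.
(x,y)=(2,3): 4·2+4·3=20≤20, 1·2+3·3=11≤12, objective 19.
(x,y)=(1,3): 4·1+4·3=16≤20, 1·1+3·3=10≤12, objective 17.
Maximum is 20 at (x,y)=(0,4).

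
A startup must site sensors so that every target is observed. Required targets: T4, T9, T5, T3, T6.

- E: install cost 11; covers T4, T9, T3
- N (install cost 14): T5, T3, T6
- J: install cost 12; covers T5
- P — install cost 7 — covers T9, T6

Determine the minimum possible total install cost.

This is a weighted set-cover instance.
Choose E and N: together they cover T4, T9, T5, T3, T6 — every target.
Total install cost: 11 + 14 = 25.

25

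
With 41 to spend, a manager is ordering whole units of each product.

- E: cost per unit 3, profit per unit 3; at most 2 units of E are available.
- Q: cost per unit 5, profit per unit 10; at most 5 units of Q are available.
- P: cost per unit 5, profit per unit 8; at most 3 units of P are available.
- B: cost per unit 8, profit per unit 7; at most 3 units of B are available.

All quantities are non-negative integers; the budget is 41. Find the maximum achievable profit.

74

5×Q and 3×P: cost 40 ≤ 41, profit 5·10 + 3·8 = 74.
2×E, 5×Q, and 2×P: cost 41 ≤ 41, profit 2·3 + 5·10 + 2·8 = 72.
Best is 74.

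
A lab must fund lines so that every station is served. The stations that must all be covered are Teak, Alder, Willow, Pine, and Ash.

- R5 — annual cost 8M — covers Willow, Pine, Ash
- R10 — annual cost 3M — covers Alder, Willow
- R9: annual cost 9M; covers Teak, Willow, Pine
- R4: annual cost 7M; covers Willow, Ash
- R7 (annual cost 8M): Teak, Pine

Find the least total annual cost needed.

18

The greedy cost-per-new-station heuristic would pick R10, R5, and R7 for 19, but a cheaper cover exists.
Choose R10, R4, and R7: together they cover Teak, Alder, Willow, Pine, Ash — every station.
Total annual cost: 3 + 7 + 8 = 18.
No cover costs less than 18.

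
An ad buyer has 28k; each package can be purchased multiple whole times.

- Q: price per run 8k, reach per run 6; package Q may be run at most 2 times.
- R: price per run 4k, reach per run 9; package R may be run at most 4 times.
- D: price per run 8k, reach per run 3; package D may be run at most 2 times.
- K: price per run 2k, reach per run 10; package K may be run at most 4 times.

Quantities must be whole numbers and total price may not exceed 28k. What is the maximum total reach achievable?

76

1×Q, 3×R, and 4×K: price 28 ≤ 28, reach 1·6 + 3·9 + 4·10 = 73.
4×R and 4×K: price 24 ≤ 28, reach 4·9 + 4·10 = 76.
Best is 76.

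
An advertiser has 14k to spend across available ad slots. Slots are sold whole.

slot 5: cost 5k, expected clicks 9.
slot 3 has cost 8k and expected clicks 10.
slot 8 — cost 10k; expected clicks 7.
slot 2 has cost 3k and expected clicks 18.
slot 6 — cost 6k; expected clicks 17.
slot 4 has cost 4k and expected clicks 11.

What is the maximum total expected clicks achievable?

46

Allowing fractional choices, the relaxed optimum would be about 47.8, but ad slots are indivisible.
slot 5 + slot 2 + slot 4: cost 5 + 3 + 4 = 12 ≤ 14, expected clicks 9 + 18 + 11 = 38.
slot 2 + slot 6 + slot 4: cost 3 + 6 + 4 = 13 ≤ 14, expected clicks 18 + 17 + 11 = 46.
slot 5 + slot 2 + slot 6: cost 5 + 3 + 6 = 14 ≤ 14, expected clicks 9 + 18 + 17 = 44.
Best is slot 2, slot 6, and slot 4 with total expected clicks 46.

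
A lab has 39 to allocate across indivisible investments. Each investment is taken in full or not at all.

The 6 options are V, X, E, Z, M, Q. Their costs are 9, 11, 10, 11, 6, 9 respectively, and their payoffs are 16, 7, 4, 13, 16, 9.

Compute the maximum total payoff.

V + X + Z + M: cost 9 + 11 + 11 + 6 = 37 ≤ 39, payoff 16 + 7 + 13 + 16 = 52.
V + E + Z + M: cost 9 + 10 + 11 + 6 = 36 ≤ 39, payoff 16 + 4 + 13 + 16 = 49.
V + Z + M + Q: cost 9 + 11 + 6 + 9 = 35 ≤ 39, payoff 16 + 13 + 16 + 9 = 54.
Best is V, Z, M, and Q with total payoff 54.

54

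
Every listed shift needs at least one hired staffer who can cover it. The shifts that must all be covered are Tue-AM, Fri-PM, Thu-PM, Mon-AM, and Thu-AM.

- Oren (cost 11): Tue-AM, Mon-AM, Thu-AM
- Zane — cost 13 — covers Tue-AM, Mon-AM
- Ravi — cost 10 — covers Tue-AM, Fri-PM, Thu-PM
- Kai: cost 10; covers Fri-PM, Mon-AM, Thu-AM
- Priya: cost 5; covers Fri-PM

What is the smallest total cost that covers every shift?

20

This is a weighted set-cover instance.
Choose Ravi and Kai: together they cover Tue-AM, Fri-PM, Thu-PM, Mon-AM, Thu-AM — every shift.
Total cost: 10 + 10 = 20.
No cover costs less than 20.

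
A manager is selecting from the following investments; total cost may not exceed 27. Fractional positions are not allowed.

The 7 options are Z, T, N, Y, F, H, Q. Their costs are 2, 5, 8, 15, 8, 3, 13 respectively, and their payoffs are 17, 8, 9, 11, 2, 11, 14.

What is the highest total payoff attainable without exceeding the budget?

51

Take Z, N, H, and Q: cost 2 + 8 + 3 + 13 = 26 ≤ 27, payoff 17 + 9 + 11 + 14 = 51.
No other feasible combination does better.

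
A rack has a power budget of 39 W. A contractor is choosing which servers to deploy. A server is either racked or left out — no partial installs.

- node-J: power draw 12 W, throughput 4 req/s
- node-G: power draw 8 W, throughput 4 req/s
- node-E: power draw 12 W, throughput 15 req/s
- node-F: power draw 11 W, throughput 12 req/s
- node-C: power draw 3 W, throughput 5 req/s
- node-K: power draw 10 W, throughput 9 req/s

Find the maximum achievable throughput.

41

Allowing fractional choices, the relaxed optimum would be about 42.5, but servers are indivisible.
node-G + node-E + node-F + node-C: power draw 8 + 12 + 11 + 3 = 34 ≤ 39, throughput 4 + 15 + 12 + 5 = 36.
node-E + node-F + node-C + node-K: power draw 12 + 11 + 3 + 10 = 36 ≤ 39, throughput 15 + 12 + 5 + 9 = 41.
node-E + node-F + node-K: power draw 12 + 11 + 10 = 33 ≤ 39, throughput 15 + 12 + 9 = 36.
Best is node-E, node-F, node-C, and node-K with total throughput 41.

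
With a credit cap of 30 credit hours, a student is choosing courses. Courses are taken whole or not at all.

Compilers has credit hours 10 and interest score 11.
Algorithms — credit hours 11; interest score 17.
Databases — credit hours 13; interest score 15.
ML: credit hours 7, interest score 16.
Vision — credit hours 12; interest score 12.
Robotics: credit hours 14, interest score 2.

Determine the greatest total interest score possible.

45

This is an integer program with binary decision variables.
Take Algorithms, ML, and Vision: credit hours 11 + 7 + 12 = 30 ≤ 30, interest score 17 + 16 + 12 = 45.
No other feasible combination does better.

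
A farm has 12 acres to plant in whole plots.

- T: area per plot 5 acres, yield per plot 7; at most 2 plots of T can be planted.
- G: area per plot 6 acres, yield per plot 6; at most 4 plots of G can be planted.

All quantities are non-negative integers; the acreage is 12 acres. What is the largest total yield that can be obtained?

14

This is a bounded integer knapsack.
Take 2×T: area 10 ≤ 12, yield 2·7 = 14.
T has the best ratio (7/5) and is taken to its limit of 2; remaining capacity is filled optimally with the others.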